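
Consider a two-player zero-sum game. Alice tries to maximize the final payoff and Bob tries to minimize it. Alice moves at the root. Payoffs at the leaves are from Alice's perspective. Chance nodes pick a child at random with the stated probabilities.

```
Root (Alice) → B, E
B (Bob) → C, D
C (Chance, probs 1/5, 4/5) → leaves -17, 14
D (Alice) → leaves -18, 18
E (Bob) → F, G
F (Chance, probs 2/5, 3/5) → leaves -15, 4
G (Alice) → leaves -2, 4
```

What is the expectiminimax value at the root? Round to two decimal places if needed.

7.8

C (Chance): 1/5·-17 + 4/5·14 = 7.8
D (Alice): max(-18, 18) = 18
B (Bob): min(7.8, 18) = 7.8
F (Chance): 2/5·-15 + 3/5·4 = -3.6
G (Alice): max(-2, 4) = 4
E (Bob): min(-3.6, 4) = -3.6
Root (Alice): max(7.8, -3.6) = 7.8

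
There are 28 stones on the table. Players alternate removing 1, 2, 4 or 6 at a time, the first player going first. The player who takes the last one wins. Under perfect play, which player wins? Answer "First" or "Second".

W/L table (W = player to move can force a win):
i:   0  1  2  3  4  5  6  7  8  9 10 11 12 13 14 15 16 17 18 19 20 21 22 23 24 25 26 27 28
     L  W  W  L  W  W  W  W  L  W  W  L  W  W  W  W  L  W  W  L  W  W  W  W  L  W  W  L  W
Position 28 is W, so the first player wins.

First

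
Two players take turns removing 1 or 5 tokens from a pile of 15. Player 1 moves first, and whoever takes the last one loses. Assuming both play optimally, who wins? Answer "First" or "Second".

Second

W/L table (W = player to move can force a win):
i:   0  1  2  3  4  5  6  7  8  9 10 11 12 13 14 15
     W  L  W  L  W  L  W  L  W  L  W  L  W  L  W  L
Position 15 is L, so the second player wins.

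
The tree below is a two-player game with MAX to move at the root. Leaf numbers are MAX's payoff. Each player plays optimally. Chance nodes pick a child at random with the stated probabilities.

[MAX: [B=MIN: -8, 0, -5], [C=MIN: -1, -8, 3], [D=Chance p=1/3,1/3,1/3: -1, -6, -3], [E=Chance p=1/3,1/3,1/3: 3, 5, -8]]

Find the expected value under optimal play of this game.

0

B (MIN): min(-8, 0, -5) = -8
C (MIN): min(-1, -8, 3) = -8
D (Chance): 1/3·-1 + 1/3·-6 + 1/3·-3 = -3.33
E (Chance): 1/3·3 + 1/3·5 + 1/3·-8 = 0
Root (MAX): max(-8, -8, -3.33, 0) = 0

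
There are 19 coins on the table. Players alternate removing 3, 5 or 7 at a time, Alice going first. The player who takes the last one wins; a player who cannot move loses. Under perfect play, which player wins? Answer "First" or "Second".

i:   0  1  2  3  4  5  6  7  8  9 10 11 12 13 14 15 16 17 18 19
     L  L  L  W  W  W  W  W  W  W  L  L  L  W  W  W  W  W  W  W
Position 19 is W, so the first player wins.

First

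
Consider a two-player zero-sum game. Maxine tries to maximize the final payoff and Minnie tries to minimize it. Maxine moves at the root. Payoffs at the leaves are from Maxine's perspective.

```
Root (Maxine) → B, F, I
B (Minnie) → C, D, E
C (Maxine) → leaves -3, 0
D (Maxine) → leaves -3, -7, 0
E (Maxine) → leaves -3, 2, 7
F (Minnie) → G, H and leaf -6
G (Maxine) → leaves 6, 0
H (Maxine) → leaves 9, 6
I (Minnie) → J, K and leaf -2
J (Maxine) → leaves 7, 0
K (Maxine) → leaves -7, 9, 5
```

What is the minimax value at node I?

-2

J: max(7, 0) = 7
K: max(-7, 9, 5) = 9
I: min(7, 9, -2) = -2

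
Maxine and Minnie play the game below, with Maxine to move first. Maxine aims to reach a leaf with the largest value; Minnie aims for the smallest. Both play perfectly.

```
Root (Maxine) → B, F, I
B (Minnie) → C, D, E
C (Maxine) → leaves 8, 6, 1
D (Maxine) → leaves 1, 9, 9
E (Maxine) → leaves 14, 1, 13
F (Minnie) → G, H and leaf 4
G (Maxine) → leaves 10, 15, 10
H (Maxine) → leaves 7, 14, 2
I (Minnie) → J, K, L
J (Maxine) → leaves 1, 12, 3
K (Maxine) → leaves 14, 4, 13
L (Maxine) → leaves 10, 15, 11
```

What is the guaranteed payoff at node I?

J: max(1, 12, 3) = 12
K: max(14, 4, 13) = 14
L: max(10, 15, 11) = 15
I: min(12, 14, 15) = 12

12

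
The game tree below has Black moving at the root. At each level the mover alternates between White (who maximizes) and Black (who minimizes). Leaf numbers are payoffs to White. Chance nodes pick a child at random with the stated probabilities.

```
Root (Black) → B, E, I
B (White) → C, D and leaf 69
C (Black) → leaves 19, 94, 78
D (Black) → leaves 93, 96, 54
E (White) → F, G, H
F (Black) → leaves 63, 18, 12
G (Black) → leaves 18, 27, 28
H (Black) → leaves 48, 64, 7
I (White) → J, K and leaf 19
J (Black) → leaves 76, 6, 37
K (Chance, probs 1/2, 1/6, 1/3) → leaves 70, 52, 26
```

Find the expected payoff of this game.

18

C (Black): min(19, 94, 78) = 19
D (Black): min(93, 96, 54) = 54
B (White): max(19, 54, 69) = 69
F (Black): min(63, 18, 12) = 12
G (Black): min(18, 27, 28) = 18
H (Black): min(48, 64, 7) = 7
E (White): max(12, 18, 7) = 18
J (Black): min(76, 6, 37) = 6
K (Chance): 1/2·70 + 1/6·52 + 1/3·26 = 52.33
I (White): max(6, 52.33, 19) = 52.33
Root (Black): min(69, 18, 52.33) = 18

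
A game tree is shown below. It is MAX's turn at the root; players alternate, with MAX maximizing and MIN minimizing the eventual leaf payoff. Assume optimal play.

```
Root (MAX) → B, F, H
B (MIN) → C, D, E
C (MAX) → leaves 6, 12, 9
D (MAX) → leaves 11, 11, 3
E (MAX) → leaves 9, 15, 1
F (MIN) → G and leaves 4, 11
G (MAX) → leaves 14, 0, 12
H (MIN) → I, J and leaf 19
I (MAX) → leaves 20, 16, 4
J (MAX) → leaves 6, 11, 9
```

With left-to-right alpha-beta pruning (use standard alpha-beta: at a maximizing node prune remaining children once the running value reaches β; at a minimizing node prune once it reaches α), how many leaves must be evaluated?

C [α=-∞,β=+∞]: v=12
D [α=-∞,β=12]: v=11
E [α=-∞,β=11]: v=15 after child 2 ≥ β → β-cutoff, skip 1
B [α=-∞,β=+∞]: v=11
G [α=11,β=+∞]: v=14
F [α=11,β=+∞]: v=4 after child 2 ≤ α → α-cutoff, skip 1
I [α=11,β=+∞]: v=20
J [α=11,β=20]: v=11
H [α=11,β=+∞]: v=11 after child 2 ≤ α → α-cutoff, skip 1
Root [α=-∞,β=+∞]: v=11
Leaves evaluated: 18 of 21.

18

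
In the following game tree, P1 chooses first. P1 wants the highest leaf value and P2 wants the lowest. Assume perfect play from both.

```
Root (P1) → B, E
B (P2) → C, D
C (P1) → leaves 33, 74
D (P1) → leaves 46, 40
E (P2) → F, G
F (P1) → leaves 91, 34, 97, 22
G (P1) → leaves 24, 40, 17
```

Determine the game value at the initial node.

46

C (P1): max(33, 74) = 74
D (P1): max(46, 40) = 46
B (P2): min(74, 46) = 46
F (P1): max(91, 34, 97, 22) = 97
G (P1): max(24, 40, 17) = 40
E (P2): min(97, 40) = 40
Root (P1): max(46, 40) = 46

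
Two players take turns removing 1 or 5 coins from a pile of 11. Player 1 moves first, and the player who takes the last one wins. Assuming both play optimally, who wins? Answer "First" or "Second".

Compute winning (W) and losing (L) positions by backward induction:
i:   0  1  2  3  4  5  6  7  8  9 10 11
     L  W  L  W  L  W  L  W  L  W  L  W
Position 11 is W, so the first player wins.

First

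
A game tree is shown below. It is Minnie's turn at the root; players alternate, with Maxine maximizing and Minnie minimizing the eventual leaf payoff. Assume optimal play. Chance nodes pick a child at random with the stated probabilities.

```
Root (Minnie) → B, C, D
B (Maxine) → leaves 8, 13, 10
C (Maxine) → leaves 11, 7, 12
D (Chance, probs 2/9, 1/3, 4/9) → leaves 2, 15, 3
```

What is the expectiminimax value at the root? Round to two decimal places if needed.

6.78

B (Maxine): max(8, 13, 10) = 13
C (Maxine): max(11, 7, 12) = 12
D (Chance): 2/9·2 + 1/3·15 + 4/9·3 = 6.78
Root (Minnie): min(13, 12, 6.78) = 6.78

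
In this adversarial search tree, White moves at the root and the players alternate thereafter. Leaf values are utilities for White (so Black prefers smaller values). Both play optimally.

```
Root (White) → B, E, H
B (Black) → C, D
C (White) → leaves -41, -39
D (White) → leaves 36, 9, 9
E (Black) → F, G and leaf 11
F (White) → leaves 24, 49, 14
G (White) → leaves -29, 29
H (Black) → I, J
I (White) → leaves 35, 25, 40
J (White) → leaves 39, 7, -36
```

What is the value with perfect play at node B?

C: max(-41, -39) = -39
D: max(36, 9, 9) = 36
B: min(-39, 36) = -39

-39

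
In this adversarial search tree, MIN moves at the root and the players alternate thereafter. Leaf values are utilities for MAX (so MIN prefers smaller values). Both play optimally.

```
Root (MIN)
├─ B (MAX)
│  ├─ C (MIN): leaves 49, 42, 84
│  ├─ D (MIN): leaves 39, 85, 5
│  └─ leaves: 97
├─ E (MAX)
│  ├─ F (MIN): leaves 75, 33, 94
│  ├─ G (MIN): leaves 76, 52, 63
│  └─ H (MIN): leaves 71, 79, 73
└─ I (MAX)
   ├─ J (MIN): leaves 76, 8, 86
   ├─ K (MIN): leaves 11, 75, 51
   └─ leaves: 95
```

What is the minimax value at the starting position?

C (MIN): min(49, 42, 84) = 42
D (MIN): min(39, 85, 5) = 5
B (MAX): max(42, 5, 97) = 97
F (MIN): min(75, 33, 94) = 33
G (MIN): min(76, 52, 63) = 52
H (MIN): min(71, 79, 73) = 71
E (MAX): max(33, 52, 71) = 71
J (MIN): min(76, 8, 86) = 8
K (MIN): min(11, 75, 51) = 11
I (MAX): max(8, 11, 95) = 95
Root (MIN): min(97, 71, 95) = 71

71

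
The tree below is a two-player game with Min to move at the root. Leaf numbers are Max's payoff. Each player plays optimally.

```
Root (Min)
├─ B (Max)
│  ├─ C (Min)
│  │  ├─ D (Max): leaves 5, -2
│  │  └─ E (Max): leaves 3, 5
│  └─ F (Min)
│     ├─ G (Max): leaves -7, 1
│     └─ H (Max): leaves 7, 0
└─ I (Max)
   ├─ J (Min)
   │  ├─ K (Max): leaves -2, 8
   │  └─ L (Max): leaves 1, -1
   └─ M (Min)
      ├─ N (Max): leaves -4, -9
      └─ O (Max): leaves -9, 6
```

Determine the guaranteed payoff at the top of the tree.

1

D (Max): max(5, -2) = 5
E (Max): max(3, 5) = 5
C (Min): min(5, 5) = 5
G (Max): max(-7, 1) = 1
H (Max): max(7, 0) = 7
F (Min): min(1, 7) = 1
B (Max): max(5, 1) = 5
K (Max): max(-2, 8) = 8
L (Max): max(1, -1) = 1
J (Min): min(8, 1) = 1
N (Max): max(-4, -9) = -4
O (Max): max(-9, 6) = 6
M (Min): min(-4, 6) = -4
I (Max): max(1, -4) = 1
Root (Min): min(5, 1) = 1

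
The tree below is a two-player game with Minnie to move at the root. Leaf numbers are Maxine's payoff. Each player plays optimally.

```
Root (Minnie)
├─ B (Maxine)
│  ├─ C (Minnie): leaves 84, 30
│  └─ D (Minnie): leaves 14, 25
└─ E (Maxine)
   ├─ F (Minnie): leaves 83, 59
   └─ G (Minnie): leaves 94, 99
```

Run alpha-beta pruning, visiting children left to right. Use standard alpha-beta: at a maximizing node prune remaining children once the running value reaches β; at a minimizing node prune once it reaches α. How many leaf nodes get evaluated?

5

C [α=-∞,β=+∞]: v=30
D [α=30,β=+∞]: v=14 after child 1 ≤ α → α-cutoff, skip 1
B [α=-∞,β=+∞]: v=30
F [α=-∞,β=30]: v=59
E [α=-∞,β=30]: v=59 after child 1 ≥ β → β-cutoff, skip 1
Root [α=-∞,β=+∞]: v=30
Leaves evaluated: 5 of 8.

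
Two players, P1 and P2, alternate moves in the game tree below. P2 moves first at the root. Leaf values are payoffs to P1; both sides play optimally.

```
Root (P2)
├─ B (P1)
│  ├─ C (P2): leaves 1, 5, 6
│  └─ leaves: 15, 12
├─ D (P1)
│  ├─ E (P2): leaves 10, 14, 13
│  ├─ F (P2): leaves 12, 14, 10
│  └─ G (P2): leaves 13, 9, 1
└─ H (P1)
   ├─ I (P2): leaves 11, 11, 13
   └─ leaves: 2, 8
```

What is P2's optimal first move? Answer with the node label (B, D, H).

C (P2): min(1, 5, 6) = 1
B (P1): max(1, 15, 12) = 15
E (P2): min(10, 14, 13) = 10
F (P2): min(12, 14, 10) = 10
G (P2): min(13, 9, 1) = 1
D (P1): max(10, 10, 1) = 10
I (P2): min(11, 11, 13) = 11
H (P1): max(11, 2, 8) = 11
Root (P2): min(15, 10, 11) = 10
P2 picks the child with the lowest value: D (value 10).

D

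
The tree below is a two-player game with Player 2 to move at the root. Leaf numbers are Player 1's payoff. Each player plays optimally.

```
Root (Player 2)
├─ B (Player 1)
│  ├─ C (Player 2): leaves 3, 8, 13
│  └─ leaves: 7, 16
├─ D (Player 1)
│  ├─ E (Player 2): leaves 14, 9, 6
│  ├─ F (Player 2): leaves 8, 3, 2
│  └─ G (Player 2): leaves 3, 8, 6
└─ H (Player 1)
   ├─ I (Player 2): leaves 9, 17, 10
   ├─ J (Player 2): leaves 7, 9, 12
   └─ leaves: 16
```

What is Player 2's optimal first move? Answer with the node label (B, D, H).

D

C (Player 2): min(3, 8, 13) = 3
B (Player 1): max(3, 7, 16) = 16
E (Player 2): min(14, 9, 6) = 6
F (Player 2): min(8, 3, 2) = 2
G (Player 2): min(3, 8, 6) = 3
D (Player 1): max(6, 2, 3) = 6
I (Player 2): min(9, 17, 10) = 9
J (Player 2): min(7, 9, 12) = 7
H (Player 1): max(9, 7, 16) = 16
Root (Player 2): min(16, 6, 16) = 6
Player 2 picks the child with the lowest value: D (value 6).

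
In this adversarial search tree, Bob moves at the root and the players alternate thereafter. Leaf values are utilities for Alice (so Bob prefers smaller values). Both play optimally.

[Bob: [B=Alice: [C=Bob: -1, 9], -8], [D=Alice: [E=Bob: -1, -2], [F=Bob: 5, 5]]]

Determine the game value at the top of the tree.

-1

C (Bob): min(-1, 9) = -1
B (Alice): max(-1, -8) = -1
E (Bob): min(-1, -2) = -2
F (Bob): min(5, 5) = 5
D (Alice): max(-2, 5) = 5
Root (Bob): min(-1, 5) = -1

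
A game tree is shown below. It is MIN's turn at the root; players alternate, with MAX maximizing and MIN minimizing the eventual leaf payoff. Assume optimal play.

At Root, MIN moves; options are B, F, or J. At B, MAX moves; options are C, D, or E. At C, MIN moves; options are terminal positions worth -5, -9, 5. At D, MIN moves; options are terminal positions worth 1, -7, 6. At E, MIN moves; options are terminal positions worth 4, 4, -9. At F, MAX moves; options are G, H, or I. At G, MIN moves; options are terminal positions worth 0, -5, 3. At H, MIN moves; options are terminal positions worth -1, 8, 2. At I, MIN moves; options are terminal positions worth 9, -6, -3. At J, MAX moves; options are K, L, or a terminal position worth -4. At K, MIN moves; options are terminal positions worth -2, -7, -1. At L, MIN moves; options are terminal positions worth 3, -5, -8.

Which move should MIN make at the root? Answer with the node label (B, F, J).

C (MIN): min(-5, -9, 5) = -9
D (MIN): min(1, -7, 6) = -7
E (MIN): min(4, 4, -9) = -9
B (MAX): max(-9, -7, -9) = -7
G (MIN): min(0, -5, 3) = -5
H (MIN): min(-1, 8, 2) = -1
I (MIN): min(9, -6, -3) = -6
F (MAX): max(-5, -1, -6) = -1
K (MIN): min(-2, -7, -1) = -7
L (MIN): min(3, -5, -8) = -8
J (MAX): max(-7, -8, -4) = -4
Root (MIN): min(-7, -1, -4) = -7
MIN picks the child with the lowest value: B (value -7).

B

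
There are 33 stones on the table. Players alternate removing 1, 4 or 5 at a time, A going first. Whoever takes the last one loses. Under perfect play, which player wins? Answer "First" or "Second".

Second

Positions where the player to move wins (W) vs loses (L):
i:   0  1  2  3  4  5  6  7  8  9 10 11 12 13 14 15 16 17 18 19 20 21 22 23 24 25 26 27 28 29 30 31 32 33
     W  L  W  L  W  W  W  W  W  L  W  L  W  W  W  W  W  L  W  L  W  W  W  W  W  L  W  L  W  W  W  W  W  L
Position 33 is L, so the second player wins.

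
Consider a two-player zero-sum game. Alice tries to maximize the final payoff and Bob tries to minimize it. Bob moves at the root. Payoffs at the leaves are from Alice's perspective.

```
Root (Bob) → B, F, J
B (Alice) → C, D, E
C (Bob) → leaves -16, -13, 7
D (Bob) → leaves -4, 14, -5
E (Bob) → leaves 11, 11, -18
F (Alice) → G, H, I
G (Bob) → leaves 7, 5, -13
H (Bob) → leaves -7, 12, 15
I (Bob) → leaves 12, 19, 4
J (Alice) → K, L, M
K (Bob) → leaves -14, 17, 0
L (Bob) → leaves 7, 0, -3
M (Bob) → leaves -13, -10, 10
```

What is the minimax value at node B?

-5

C: min(-16, -13, 7) = -16
D: min(-4, 14, -5) = -5
E: min(11, 11, -18) = -18
B: max(-16, -5, -18) = -5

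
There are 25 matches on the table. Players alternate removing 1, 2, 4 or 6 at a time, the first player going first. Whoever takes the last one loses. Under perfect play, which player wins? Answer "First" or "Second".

Second

Compute winning (W) and losing (L) positions by backward induction:
i:   0  1  2  3  4  5  6  7  8  9 10 11 12 13 14 15 16 17 18 19 20 21 22 23 24 25
     W  L  W  W  L  W  W  W  W  L  W  W  L  W  W  W  W  L  W  W  L  W  W  W  W  L
Position 25 is L, so the second player wins.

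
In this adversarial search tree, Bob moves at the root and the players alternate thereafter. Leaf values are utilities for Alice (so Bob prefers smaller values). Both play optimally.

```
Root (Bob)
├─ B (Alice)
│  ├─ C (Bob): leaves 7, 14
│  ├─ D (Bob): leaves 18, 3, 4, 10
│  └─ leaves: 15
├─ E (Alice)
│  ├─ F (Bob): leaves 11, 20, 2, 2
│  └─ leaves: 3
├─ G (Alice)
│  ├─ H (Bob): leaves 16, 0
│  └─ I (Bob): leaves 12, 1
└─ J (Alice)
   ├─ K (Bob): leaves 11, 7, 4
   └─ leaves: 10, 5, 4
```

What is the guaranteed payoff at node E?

3

F: min(11, 20, 2, 2) = 2
E: max(2, 3) = 3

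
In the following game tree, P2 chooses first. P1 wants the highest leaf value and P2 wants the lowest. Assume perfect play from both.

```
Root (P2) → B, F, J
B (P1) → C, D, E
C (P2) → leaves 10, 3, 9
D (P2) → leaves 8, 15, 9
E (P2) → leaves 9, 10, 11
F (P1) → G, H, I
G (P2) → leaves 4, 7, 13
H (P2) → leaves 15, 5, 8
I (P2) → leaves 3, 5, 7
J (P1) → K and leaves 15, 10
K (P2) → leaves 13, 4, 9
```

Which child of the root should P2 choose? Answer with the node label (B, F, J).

C (P2): min(10, 3, 9) = 3
D (P2): min(8, 15, 9) = 8
E (P2): min(9, 10, 11) = 9
B (P1): max(3, 8, 9) = 9
G (P2): min(4, 7, 13) = 4
H (P2): min(15, 5, 8) = 5
I (P2): min(3, 5, 7) = 3
F (P1): max(4, 5, 3) = 5
K (P2): min(13, 4, 9) = 4
J (P1): max(4, 15, 10) = 15
Root (P2): min(9, 5, 15) = 5
P2 picks the child with the lowest value: F (value 5).

F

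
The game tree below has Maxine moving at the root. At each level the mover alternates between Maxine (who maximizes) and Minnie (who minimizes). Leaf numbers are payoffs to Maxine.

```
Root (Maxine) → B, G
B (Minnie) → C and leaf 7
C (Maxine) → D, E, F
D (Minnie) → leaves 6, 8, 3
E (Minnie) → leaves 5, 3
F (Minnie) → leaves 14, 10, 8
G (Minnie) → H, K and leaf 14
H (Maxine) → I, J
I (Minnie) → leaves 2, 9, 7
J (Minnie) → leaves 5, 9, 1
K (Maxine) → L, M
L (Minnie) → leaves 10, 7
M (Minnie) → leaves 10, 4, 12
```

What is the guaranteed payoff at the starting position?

D (Minnie): min(6, 8, 3) = 3
E (Minnie): min(5, 3) = 3
F (Minnie): min(14, 10, 8) = 8
C (Maxine): max(3, 3, 8) = 8
B (Minnie): min(8, 7) = 7
I (Minnie): min(2, 9, 7) = 2
J (Minnie): min(5, 9, 1) = 1
H (Maxine): max(2, 1) = 2
L (Minnie): min(10, 7) = 7
M (Minnie): min(10, 4, 12) = 4
K (Maxine): max(7, 4) = 7
G (Minnie): min(2, 7, 14) = 2
Root (Maxine): max(7, 2) = 7

7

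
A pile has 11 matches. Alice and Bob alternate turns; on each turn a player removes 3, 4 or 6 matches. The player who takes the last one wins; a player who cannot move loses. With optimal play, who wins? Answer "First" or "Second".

Second

Positions where the player to move wins (W) vs loses (L):
i:   0  1  2  3  4  5  6  7  8  9 10 11
     L  L  L  W  W  W  W  W  W  L  L  L
Position 11 is L, so the second player wins.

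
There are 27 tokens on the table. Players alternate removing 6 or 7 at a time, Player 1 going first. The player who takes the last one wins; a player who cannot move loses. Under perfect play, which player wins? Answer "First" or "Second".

Second

Mark each pile size as W (mover wins) or L (mover loses):
i:   0  1  2  3  4  5  6  7  8  9 10 11 12 13 14 15 16 17 18 19 20 21 22 23 24 25 26 27
     L  L  L  L  L  L  W  W  W  W  W  W  W  L  L  L  L  L  L  W  W  W  W  W  W  W  L  L
Position 27 is L, so the second player wins.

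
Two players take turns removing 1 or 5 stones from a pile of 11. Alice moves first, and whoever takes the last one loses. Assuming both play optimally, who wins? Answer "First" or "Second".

Second

Mark each pile size as W (mover wins) or L (mover loses):
i:   0  1  2  3  4  5  6  7  8  9 10 11
     W  L  W  L  W  L  W  L  W  L  W  L
Position 11 is L, so the second player wins.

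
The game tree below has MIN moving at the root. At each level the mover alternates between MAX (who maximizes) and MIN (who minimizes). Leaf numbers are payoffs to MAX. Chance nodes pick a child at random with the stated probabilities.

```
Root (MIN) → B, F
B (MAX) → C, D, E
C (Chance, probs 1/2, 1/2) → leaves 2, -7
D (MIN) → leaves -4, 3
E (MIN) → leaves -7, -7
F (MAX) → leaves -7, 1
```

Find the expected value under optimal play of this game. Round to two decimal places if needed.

-2.5

C (Chance): 1/2·2 + 1/2·-7 = -2.5
D (MIN): min(-4, 3) = -4
E (MIN): min(-7, -7) = -7
B (MAX): max(-2.5, -4, -7) = -2.5
F (MAX): max(-7, 1) = 1
Root (MIN): min(-2.5, 1) = -2.5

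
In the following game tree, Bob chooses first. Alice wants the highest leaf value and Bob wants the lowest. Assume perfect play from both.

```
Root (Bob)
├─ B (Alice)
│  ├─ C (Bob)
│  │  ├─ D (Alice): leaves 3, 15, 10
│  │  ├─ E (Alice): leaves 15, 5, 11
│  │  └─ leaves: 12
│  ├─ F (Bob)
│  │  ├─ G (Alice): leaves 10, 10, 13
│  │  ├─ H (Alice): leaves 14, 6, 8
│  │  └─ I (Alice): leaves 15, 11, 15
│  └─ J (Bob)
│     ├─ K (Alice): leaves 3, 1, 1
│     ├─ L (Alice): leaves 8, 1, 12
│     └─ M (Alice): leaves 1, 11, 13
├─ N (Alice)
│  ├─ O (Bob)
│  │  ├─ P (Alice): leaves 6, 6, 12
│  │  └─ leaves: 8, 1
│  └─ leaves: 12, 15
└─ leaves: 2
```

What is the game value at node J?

K: max(3, 1, 1) = 3
L: max(8, 1, 12) = 12
M: max(1, 11, 13) = 13
J: min(3, 12, 13) = 3

3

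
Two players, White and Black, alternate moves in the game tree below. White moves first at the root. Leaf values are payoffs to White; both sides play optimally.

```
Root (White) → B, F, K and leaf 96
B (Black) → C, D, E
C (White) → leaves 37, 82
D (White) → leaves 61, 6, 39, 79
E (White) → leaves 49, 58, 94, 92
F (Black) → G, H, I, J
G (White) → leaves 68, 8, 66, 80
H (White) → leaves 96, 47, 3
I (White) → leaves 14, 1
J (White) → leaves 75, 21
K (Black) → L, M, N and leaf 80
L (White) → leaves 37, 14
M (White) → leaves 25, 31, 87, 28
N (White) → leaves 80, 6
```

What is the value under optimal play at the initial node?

96

C (White): max(37, 82) = 82
D (White): max(61, 6, 39, 79) = 79
E (White): max(49, 58, 94, 92) = 94
B (Black): min(82, 79, 94) = 79
G (White): max(68, 8, 66, 80) = 80
H (White): max(96, 47, 3) = 96
I (White): max(14, 1) = 14
J (White): max(75, 21) = 75
F (Black): min(80, 96, 14, 75) = 14
L (White): max(37, 14) = 37
M (White): max(25, 31, 87, 28) = 87
N (White): max(80, 6) = 80
K (Black): min(37, 87, 80, 80) = 37
Root (White): max(79, 14, 37, 96) = 96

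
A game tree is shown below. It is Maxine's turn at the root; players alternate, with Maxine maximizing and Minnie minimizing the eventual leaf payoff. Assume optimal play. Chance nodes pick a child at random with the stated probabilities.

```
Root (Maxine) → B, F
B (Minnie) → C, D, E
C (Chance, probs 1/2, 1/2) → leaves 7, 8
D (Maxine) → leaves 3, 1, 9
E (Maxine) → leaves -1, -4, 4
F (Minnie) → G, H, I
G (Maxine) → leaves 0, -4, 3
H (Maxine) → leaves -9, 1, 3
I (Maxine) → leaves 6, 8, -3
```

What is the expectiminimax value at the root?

C (Chance): 1/2·7 + 1/2·8 = 7.5
D (Maxine): max(3, 1, 9) = 9
E (Maxine): max(-1, -4, 4) = 4
B (Minnie): min(7.5, 9, 4) = 4
G (Maxine): max(0, -4, 3) = 3
H (Maxine): max(-9, 1, 3) = 3
I (Maxine): max(6, 8, -3) = 8
F (Minnie): min(3, 3, 8) = 3
Root (Maxine): max(4, 3) = 4

4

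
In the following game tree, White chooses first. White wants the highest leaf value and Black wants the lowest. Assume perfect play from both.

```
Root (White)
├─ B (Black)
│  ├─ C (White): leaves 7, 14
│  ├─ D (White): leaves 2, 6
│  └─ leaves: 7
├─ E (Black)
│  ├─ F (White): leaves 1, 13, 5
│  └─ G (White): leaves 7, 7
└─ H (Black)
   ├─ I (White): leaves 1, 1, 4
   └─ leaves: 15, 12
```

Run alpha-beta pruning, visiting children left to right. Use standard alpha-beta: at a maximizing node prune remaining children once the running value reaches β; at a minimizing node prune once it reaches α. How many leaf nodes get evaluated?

13

C [α=-∞,β=+∞]: v=14
D [α=-∞,β=14]: v=6
B [α=-∞,β=+∞]: v=6
F [α=6,β=+∞]: v=13
G [α=6,β=13]: v=7
E [α=6,β=+∞]: v=7
I [α=7,β=+∞]: v=4
H [α=7,β=+∞]: v=4 after child 1 ≤ α → α-cutoff, skip 2
Root [α=-∞,β=+∞]: v=7
Leaves evaluated: 13 of 15.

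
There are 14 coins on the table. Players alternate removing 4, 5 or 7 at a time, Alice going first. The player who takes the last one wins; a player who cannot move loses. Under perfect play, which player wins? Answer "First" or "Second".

i:   0  1  2  3  4  5  6  7  8  9 10 11 12 13 14
     L  L  L  L  W  W  W  W  W  W  W  L  L  L  L
Position 14 is L, so the second player wins.

Second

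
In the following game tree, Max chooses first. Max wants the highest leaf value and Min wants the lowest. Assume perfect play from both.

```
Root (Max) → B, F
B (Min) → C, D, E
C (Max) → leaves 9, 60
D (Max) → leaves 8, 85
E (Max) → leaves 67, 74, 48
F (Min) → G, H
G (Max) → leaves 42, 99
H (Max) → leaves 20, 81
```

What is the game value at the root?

C (Max): max(9, 60) = 60
D (Max): max(8, 85) = 85
E (Max): max(67, 74, 48) = 74
B (Min): min(60, 85, 74) = 60
G (Max): max(42, 99) = 99
H (Max): max(20, 81) = 81
F (Min): min(99, 81) = 81
Root (Max): max(60, 81) = 81

81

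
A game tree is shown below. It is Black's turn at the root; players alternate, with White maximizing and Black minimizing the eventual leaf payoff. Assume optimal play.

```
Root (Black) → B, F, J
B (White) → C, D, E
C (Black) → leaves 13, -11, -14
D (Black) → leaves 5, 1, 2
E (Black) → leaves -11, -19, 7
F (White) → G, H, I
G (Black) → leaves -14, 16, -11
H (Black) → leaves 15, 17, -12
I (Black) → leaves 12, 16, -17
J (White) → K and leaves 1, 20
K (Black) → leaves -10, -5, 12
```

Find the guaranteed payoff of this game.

-12

C (Black): min(13, -11, -14) = -14
D (Black): min(5, 1, 2) = 1
E (Black): min(-11, -19, 7) = -19
B (White): max(-14, 1, -19) = 1
G (Black): min(-14, 16, -11) = -14
H (Black): min(15, 17, -12) = -12
I (Black): min(12, 16, -17) = -17
F (White): max(-14, -12, -17) = -12
K (Black): min(-10, -5, 12) = -10
J (White): max(-10, 1, 20) = 20
Root (Black): min(1, -12, 20) = -12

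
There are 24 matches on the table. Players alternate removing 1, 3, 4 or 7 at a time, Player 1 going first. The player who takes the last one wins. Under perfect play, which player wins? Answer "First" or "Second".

Second

Compute winning (W) and losing (L) positions by backward induction:
i:   0  1  2  3  4  5  6  7  8  9 10 11 12 13 14 15 16 17 18 19 20 21 22 23 24
     L  W  L  W  W  W  W  W  L  W  L  W  W  W  W  W  L  W  L  W  W  W  W  W  L
Position 24 is L, so the second player wins.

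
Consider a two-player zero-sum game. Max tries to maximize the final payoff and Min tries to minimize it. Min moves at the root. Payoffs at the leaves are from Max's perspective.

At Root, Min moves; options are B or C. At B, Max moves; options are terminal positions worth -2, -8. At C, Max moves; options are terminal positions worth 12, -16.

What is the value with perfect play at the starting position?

-2

B (Max): max(-2, -8) = -2
C (Max): max(12, -16) = 12
Root (Min): min(-2, 12) = -2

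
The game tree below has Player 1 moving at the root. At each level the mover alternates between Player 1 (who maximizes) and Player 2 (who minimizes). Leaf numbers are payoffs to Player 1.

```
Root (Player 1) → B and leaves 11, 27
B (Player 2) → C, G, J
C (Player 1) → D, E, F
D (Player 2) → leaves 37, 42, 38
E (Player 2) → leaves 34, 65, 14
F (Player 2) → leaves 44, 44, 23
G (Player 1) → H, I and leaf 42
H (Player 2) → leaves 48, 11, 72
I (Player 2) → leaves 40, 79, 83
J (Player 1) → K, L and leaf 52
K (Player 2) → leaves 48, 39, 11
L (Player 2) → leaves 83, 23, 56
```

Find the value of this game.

D (Player 2): min(37, 42, 38) = 37
E (Player 2): min(34, 65, 14) = 14
F (Player 2): min(44, 44, 23) = 23
C (Player 1): max(37, 14, 23) = 37
H (Player 2): min(48, 11, 72) = 11
I (Player 2): min(40, 79, 83) = 40
G (Player 1): max(11, 40, 42) = 42
K (Player 2): min(48, 39, 11) = 11
L (Player 2): min(83, 23, 56) = 23
J (Player 1): max(11, 23, 52) = 52
B (Player 2): min(37, 42, 52) = 37
Root (Player 1): max(37, 11, 27) = 37

37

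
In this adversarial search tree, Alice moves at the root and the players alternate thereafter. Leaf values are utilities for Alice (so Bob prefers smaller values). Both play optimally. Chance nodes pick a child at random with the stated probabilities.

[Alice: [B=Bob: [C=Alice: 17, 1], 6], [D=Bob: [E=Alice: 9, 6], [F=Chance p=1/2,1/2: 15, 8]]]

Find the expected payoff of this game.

C (Alice): max(17, 1) = 17
B (Bob): min(17, 6) = 6
E (Alice): max(9, 6) = 9
F (Chance): 1/2·15 + 1/2·8 = 11.5
D (Bob): min(9, 11.5) = 9
Root (Alice): max(6, 9) = 9

9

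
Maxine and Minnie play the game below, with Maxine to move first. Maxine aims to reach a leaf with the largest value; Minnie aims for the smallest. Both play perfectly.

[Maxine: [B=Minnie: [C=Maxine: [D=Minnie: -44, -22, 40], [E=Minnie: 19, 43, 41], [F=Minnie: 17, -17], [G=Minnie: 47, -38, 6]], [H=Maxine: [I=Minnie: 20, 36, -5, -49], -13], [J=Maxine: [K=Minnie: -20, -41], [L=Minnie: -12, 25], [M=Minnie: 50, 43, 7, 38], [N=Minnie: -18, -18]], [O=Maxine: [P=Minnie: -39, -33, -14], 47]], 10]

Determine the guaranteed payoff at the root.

10

D (Minnie): min(-44, -22, 40) = -44
E (Minnie): min(19, 43, 41) = 19
F (Minnie): min(17, -17) = -17
G (Minnie): min(47, -38, 6) = -38
C (Maxine): max(-44, 19, -17, -38) = 19
I (Minnie): min(20, 36, -5, -49) = -49
H (Maxine): max(-49, -13) = -13
K (Minnie): min(-20, -41) = -41
L (Minnie): min(-12, 25) = -12
M (Minnie): min(50, 43, 7, 38) = 7
N (Minnie): min(-18, -18) = -18
J (Maxine): max(-41, -12, 7, -18) = 7
P (Minnie): min(-39, -33, -14) = -39
O (Maxine): max(-39, 47) = 47
B (Minnie): min(19, -13, 7, 47) = -13
Root (Maxine): max(-13, 10) = 10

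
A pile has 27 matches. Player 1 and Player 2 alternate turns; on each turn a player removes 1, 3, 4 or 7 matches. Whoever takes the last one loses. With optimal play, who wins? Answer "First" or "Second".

Compute winning (W) and losing (L) positions by backward induction:
i:   0  1  2  3  4  5  6  7  8  9 10 11 12 13 14 15 16 17 18 19 20 21 22 23 24 25 26 27
     W  L  W  L  W  W  W  W  W  L  W  L  W  W  W  W  W  L  W  L  W  W  W  W  W  L  W  L
Position 27 is L, so the second player wins.

Second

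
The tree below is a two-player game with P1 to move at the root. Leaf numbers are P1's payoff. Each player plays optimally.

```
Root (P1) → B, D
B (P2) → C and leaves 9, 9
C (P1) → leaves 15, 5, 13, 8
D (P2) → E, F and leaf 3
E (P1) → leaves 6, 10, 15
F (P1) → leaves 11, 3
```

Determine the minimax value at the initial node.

9

C (P1): max(15, 5, 13, 8) = 15
B (P2): min(15, 9, 9) = 9
E (P1): max(6, 10, 15) = 15
F (P1): max(11, 3) = 11
D (P2): min(15, 11, 3) = 3
Root (P1): max(9, 3) = 9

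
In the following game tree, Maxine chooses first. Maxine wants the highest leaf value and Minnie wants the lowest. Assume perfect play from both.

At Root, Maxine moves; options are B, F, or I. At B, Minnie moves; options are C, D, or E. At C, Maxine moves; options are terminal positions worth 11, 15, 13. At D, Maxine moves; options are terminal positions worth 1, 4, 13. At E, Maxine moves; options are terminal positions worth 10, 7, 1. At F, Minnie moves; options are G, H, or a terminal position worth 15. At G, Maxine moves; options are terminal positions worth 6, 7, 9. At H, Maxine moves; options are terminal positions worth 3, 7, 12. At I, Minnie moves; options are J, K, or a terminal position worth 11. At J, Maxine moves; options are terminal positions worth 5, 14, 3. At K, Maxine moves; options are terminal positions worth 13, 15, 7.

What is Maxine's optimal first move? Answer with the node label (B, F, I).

C (Maxine): max(11, 15, 13) = 15
D (Maxine): max(1, 4, 13) = 13
E (Maxine): max(10, 7, 1) = 10
B (Minnie): min(15, 13, 10) = 10
G (Maxine): max(6, 7, 9) = 9
H (Maxine): max(3, 7, 12) = 12
F (Minnie): min(9, 12, 15) = 9
J (Maxine): max(5, 14, 3) = 14
K (Maxine): max(13, 15, 7) = 15
I (Minnie): min(14, 15, 11) = 11
Root (Maxine): max(10, 9, 11) = 11
Maxine picks the child with the highest value: I (value 11).

I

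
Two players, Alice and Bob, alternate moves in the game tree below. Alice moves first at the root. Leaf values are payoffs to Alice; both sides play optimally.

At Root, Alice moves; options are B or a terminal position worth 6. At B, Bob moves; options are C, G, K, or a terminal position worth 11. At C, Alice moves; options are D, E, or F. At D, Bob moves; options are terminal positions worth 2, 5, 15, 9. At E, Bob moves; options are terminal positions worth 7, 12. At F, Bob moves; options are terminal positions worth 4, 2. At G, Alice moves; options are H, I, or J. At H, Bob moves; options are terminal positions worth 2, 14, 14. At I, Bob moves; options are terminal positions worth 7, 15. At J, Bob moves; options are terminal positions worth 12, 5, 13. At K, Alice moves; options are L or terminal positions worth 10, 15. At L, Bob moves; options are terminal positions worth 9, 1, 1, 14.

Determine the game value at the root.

7

D (Bob): min(2, 5, 15, 9) = 2
E (Bob): min(7, 12) = 7
F (Bob): min(4, 2) = 2
C (Alice): max(2, 7, 2) = 7
H (Bob): min(2, 14, 14) = 2
I (Bob): min(7, 15) = 7
J (Bob): min(12, 5, 13) = 5
G (Alice): max(2, 7, 5) = 7
L (Bob): min(9, 1, 1, 14) = 1
K (Alice): max(1, 10, 15) = 15
B (Bob): min(7, 7, 15, 11) = 7
Root (Alice): max(7, 6) = 7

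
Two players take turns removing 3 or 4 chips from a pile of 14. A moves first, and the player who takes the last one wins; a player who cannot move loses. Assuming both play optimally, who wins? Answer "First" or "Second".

Mark each pile size as W (mover wins) or L (mover loses):
i:   0  1  2  3  4  5  6  7  8  9 10 11 12 13 14
     L  L  L  W  W  W  W  L  L  L  W  W  W  W  L
Position 14 is L, so the second player wins.

Second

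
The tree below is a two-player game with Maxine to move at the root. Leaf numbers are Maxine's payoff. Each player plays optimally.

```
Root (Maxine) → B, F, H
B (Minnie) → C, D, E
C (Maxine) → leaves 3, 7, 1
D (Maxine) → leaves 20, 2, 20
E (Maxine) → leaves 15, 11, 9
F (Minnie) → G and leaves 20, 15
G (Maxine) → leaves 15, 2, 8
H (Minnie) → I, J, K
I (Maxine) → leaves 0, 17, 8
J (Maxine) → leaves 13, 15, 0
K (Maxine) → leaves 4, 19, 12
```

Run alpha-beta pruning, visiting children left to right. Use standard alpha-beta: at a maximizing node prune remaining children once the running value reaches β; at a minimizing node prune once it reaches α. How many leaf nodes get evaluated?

16

C [α=-∞,β=+∞]: v=7
D [α=-∞,β=7]: v=20 after child 1 ≥ β → β-cutoff, skip 2
E [α=-∞,β=7]: v=15 after child 1 ≥ β → β-cutoff, skip 2
B [α=-∞,β=+∞]: v=7
G [α=7,β=+∞]: v=15
F [α=7,β=+∞]: v=15
I [α=15,β=+∞]: v=17
J [α=15,β=17]: v=15
H [α=15,β=+∞]: v=15 after child 2 ≤ α → α-cutoff, skip 1
Root [α=-∞,β=+∞]: v=15
Leaves evaluated: 16 of 23.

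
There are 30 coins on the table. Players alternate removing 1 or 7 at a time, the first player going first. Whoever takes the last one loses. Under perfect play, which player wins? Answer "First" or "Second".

i:   0  1  2  3  4  5  6  7  8  9 10 11 12 13 14 15 16 17 18 19 20 21 22 23 24 25 26 27 28 29 30
     W  L  W  L  W  L  W  L  W  L  W  L  W  L  W  L  W  L  W  L  W  L  W  L  W  L  W  L  W  L  W
Position 30 is W, so the first player wins.

First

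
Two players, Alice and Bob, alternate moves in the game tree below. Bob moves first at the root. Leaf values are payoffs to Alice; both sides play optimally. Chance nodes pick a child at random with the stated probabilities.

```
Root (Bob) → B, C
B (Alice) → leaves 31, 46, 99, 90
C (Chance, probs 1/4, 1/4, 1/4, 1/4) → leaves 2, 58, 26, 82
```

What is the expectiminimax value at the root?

B (Alice): max(31, 46, 99, 90) = 99
C (Chance): 1/4·2 + 1/4·58 + 1/4·26 + 1/4·82 = 42
Root (Bob): min(99, 42) = 42

42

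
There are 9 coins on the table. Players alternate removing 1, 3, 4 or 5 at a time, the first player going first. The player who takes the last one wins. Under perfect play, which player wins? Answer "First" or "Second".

i:   0  1  2  3  4  5  6  7  8  9
     L  W  L  W  W  W  W  W  L  W
Position 9 is W, so the first player wins.

First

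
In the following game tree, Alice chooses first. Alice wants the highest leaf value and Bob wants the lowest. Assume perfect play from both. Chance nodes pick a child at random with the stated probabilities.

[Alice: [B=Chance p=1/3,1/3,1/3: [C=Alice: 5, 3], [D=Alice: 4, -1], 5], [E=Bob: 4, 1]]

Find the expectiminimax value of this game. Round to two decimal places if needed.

C (Alice): max(5, 3) = 5
D (Alice): max(4, -1) = 4
B (Chance): 1/3·5 + 1/3·4 + 1/3·5 = 4.67
E (Bob): min(4, 1) = 1
Root (Alice): max(4.67, 1) = 4.67

4.67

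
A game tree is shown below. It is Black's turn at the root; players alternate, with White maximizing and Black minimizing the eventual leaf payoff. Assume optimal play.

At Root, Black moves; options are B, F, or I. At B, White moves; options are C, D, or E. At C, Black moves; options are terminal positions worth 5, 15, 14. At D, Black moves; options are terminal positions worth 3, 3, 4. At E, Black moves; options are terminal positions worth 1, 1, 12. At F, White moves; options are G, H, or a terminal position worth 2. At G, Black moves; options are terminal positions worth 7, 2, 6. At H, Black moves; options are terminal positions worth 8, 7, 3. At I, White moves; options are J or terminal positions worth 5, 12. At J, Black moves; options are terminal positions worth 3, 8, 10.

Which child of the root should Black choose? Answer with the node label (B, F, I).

F

C (Black): min(5, 15, 14) = 5
D (Black): min(3, 3, 4) = 3
E (Black): min(1, 1, 12) = 1
B (White): max(5, 3, 1) = 5
G (Black): min(7, 2, 6) = 2
H (Black): min(8, 7, 3) = 3
F (White): max(2, 3, 2) = 3
J (Black): min(3, 8, 10) = 3
I (White): max(3, 5, 12) = 12
Root (Black): min(5, 3, 12) = 3
Black picks the child with the lowest value: F (value 3).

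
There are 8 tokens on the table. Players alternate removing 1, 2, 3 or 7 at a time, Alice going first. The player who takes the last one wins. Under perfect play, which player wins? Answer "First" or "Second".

W/L table (W = player to move can force a win):
i:   0  1  2  3  4  5  6  7  8
     L  W  W  W  L  W  W  W  L
Position 8 is L, so the second player wins.

Second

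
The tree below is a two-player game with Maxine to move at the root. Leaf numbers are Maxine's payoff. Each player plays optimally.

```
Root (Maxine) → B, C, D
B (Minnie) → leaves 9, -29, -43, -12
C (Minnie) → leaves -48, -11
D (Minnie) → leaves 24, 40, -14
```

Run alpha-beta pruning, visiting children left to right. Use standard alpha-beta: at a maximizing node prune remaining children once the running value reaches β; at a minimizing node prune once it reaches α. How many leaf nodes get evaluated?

8

B [α=-∞,β=+∞]: v=-43
C [α=-43,β=+∞]: v=-48 after child 1 ≤ α → α-cutoff, skip 1
D [α=-43,β=+∞]: v=-14
Root [α=-∞,β=+∞]: v=-14
Leaves evaluated: 8 of 9.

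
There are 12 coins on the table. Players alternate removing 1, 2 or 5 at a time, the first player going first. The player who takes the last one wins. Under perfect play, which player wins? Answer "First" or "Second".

Second

Compute winning (W) and losing (L) positions by backward induction:
i:   0  1  2  3  4  5  6  7  8  9 10 11 12
     L  W  W  L  W  W  L  W  W  L  W  W  L
Position 12 is L, so the second player wins.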